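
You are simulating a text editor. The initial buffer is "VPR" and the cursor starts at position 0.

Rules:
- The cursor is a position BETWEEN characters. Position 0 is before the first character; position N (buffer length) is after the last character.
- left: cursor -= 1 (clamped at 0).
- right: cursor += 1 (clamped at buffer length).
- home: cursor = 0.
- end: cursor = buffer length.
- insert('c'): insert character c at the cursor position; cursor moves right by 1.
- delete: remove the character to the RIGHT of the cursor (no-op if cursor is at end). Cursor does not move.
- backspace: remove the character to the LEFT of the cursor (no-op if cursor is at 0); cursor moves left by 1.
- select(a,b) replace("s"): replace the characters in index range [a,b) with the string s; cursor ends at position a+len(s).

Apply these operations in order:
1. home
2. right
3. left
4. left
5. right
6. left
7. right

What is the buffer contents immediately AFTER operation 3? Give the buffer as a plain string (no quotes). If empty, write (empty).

After op 1 (home): buf='VPR' cursor=0
After op 2 (right): buf='VPR' cursor=1
After op 3 (left): buf='VPR' cursor=0

Answer: VPR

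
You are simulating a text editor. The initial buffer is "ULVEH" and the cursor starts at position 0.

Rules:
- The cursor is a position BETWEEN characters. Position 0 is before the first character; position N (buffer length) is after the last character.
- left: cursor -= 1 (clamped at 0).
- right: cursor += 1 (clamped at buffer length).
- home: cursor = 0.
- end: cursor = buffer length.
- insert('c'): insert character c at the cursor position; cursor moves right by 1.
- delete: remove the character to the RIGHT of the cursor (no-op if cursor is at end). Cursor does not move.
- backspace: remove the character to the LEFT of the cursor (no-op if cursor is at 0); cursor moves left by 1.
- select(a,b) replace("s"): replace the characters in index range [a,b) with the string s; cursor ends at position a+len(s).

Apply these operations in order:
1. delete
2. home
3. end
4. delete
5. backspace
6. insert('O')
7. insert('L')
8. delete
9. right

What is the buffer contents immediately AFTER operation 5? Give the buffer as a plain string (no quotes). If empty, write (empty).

Answer: LVE

Derivation:
After op 1 (delete): buf='LVEH' cursor=0
After op 2 (home): buf='LVEH' cursor=0
After op 3 (end): buf='LVEH' cursor=4
After op 4 (delete): buf='LVEH' cursor=4
After op 5 (backspace): buf='LVE' cursor=3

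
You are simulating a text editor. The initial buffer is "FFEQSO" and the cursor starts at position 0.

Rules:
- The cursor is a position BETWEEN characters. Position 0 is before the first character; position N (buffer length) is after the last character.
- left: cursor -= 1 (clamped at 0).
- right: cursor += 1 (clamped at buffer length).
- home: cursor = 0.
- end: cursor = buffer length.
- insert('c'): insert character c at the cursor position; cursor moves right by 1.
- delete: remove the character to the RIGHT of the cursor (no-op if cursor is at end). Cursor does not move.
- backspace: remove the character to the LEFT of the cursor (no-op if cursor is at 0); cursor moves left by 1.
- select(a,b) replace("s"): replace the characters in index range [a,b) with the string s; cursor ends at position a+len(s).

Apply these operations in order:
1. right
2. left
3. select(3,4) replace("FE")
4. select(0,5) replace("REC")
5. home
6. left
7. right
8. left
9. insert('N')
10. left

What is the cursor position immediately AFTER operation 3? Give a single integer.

After op 1 (right): buf='FFEQSO' cursor=1
After op 2 (left): buf='FFEQSO' cursor=0
After op 3 (select(3,4) replace("FE")): buf='FFEFESO' cursor=5

Answer: 5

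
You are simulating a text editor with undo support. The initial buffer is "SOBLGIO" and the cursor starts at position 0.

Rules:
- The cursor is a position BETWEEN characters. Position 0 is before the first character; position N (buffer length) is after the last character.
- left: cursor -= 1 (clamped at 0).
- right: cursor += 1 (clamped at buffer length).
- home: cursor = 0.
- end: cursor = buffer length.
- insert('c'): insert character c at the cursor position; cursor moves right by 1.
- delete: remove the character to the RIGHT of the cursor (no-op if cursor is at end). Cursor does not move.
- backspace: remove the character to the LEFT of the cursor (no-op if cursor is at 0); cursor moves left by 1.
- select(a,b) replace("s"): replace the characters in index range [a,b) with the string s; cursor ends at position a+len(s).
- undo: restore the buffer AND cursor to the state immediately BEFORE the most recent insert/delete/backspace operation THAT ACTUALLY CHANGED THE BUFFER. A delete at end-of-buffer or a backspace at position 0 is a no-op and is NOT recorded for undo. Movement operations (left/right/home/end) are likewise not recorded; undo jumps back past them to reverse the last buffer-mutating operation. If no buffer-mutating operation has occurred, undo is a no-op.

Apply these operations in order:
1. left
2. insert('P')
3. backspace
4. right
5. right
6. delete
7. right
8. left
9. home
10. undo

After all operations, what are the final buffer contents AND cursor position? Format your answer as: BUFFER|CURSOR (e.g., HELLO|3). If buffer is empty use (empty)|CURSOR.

Answer: SOBLGIO|2

Derivation:
After op 1 (left): buf='SOBLGIO' cursor=0
After op 2 (insert('P')): buf='PSOBLGIO' cursor=1
After op 3 (backspace): buf='SOBLGIO' cursor=0
After op 4 (right): buf='SOBLGIO' cursor=1
After op 5 (right): buf='SOBLGIO' cursor=2
After op 6 (delete): buf='SOLGIO' cursor=2
After op 7 (right): buf='SOLGIO' cursor=3
After op 8 (left): buf='SOLGIO' cursor=2
After op 9 (home): buf='SOLGIO' cursor=0
After op 10 (undo): buf='SOBLGIO' cursor=2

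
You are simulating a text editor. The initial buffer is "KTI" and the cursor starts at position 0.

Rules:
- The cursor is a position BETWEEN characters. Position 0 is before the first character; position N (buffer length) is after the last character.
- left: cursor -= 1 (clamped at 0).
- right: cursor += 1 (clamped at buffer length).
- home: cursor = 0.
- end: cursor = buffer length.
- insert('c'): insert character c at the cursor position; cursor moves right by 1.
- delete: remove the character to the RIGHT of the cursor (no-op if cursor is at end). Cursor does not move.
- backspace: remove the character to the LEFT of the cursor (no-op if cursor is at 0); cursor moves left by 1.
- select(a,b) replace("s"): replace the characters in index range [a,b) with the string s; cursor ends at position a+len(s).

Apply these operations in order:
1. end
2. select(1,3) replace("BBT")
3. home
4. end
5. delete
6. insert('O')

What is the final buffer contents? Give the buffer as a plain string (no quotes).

After op 1 (end): buf='KTI' cursor=3
After op 2 (select(1,3) replace("BBT")): buf='KBBT' cursor=4
After op 3 (home): buf='KBBT' cursor=0
After op 4 (end): buf='KBBT' cursor=4
After op 5 (delete): buf='KBBT' cursor=4
After op 6 (insert('O')): buf='KBBTO' cursor=5

Answer: KBBTO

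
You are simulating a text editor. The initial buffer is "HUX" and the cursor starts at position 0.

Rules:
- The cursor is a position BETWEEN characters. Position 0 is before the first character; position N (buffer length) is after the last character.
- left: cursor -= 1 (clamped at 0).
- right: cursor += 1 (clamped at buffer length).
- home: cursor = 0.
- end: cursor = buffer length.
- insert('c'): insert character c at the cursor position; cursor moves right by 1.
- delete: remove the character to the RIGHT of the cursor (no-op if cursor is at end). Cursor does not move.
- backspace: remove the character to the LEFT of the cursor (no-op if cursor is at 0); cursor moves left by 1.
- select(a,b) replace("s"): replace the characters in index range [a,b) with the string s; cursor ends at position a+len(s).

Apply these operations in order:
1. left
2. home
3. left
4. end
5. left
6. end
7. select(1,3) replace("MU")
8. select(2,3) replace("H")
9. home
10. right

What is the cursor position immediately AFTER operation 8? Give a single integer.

Answer: 3

Derivation:
After op 1 (left): buf='HUX' cursor=0
After op 2 (home): buf='HUX' cursor=0
After op 3 (left): buf='HUX' cursor=0
After op 4 (end): buf='HUX' cursor=3
After op 5 (left): buf='HUX' cursor=2
After op 6 (end): buf='HUX' cursor=3
After op 7 (select(1,3) replace("MU")): buf='HMU' cursor=3
After op 8 (select(2,3) replace("H")): buf='HMH' cursor=3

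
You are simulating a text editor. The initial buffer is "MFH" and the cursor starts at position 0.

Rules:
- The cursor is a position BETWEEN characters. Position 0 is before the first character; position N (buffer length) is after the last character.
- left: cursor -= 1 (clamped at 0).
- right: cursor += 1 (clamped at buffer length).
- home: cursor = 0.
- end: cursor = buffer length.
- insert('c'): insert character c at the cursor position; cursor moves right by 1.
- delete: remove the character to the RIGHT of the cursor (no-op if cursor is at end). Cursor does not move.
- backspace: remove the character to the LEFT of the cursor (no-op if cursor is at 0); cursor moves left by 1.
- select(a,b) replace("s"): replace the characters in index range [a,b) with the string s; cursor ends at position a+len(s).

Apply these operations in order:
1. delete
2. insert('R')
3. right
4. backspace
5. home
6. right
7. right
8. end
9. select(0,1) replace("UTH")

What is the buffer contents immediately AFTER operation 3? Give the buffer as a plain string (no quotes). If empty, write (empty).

After op 1 (delete): buf='FH' cursor=0
After op 2 (insert('R')): buf='RFH' cursor=1
After op 3 (right): buf='RFH' cursor=2

Answer: RFH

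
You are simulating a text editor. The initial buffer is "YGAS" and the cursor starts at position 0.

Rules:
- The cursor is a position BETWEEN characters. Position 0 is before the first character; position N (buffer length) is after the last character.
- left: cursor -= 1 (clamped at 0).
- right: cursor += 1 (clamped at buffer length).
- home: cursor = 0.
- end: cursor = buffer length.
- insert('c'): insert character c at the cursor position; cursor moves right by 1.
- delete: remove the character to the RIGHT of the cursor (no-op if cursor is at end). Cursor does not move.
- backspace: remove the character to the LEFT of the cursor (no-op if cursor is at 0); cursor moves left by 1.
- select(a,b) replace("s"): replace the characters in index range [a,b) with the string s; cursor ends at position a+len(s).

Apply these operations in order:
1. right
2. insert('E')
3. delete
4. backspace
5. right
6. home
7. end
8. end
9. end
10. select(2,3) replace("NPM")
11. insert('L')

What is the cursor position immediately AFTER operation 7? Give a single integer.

Answer: 3

Derivation:
After op 1 (right): buf='YGAS' cursor=1
After op 2 (insert('E')): buf='YEGAS' cursor=2
After op 3 (delete): buf='YEAS' cursor=2
After op 4 (backspace): buf='YAS' cursor=1
After op 5 (right): buf='YAS' cursor=2
After op 6 (home): buf='YAS' cursor=0
After op 7 (end): buf='YAS' cursor=3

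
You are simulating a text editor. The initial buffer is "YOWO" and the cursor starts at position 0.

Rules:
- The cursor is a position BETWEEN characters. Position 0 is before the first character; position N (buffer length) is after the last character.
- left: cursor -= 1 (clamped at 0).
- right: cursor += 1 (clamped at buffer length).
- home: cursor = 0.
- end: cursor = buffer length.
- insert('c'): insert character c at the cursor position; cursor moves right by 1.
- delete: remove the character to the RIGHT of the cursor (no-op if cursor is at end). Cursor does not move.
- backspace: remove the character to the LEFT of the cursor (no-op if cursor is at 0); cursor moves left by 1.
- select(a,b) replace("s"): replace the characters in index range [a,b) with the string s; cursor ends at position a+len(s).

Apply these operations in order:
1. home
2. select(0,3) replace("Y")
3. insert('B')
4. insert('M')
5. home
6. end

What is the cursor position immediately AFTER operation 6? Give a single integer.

After op 1 (home): buf='YOWO' cursor=0
After op 2 (select(0,3) replace("Y")): buf='YO' cursor=1
After op 3 (insert('B')): buf='YBO' cursor=2
After op 4 (insert('M')): buf='YBMO' cursor=3
After op 5 (home): buf='YBMO' cursor=0
After op 6 (end): buf='YBMO' cursor=4

Answer: 4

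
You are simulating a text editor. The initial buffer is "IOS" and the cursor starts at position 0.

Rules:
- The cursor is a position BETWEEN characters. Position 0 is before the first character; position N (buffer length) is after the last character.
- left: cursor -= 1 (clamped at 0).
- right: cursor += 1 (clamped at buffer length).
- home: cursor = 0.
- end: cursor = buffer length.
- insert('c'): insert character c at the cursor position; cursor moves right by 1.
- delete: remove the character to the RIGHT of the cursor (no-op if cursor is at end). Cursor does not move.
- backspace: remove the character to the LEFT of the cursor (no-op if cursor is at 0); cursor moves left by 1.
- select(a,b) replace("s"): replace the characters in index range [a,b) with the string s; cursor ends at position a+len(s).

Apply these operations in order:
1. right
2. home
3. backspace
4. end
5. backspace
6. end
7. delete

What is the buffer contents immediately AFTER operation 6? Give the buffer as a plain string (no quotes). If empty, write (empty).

Answer: IO

Derivation:
After op 1 (right): buf='IOS' cursor=1
After op 2 (home): buf='IOS' cursor=0
After op 3 (backspace): buf='IOS' cursor=0
After op 4 (end): buf='IOS' cursor=3
After op 5 (backspace): buf='IO' cursor=2
After op 6 (end): buf='IO' cursor=2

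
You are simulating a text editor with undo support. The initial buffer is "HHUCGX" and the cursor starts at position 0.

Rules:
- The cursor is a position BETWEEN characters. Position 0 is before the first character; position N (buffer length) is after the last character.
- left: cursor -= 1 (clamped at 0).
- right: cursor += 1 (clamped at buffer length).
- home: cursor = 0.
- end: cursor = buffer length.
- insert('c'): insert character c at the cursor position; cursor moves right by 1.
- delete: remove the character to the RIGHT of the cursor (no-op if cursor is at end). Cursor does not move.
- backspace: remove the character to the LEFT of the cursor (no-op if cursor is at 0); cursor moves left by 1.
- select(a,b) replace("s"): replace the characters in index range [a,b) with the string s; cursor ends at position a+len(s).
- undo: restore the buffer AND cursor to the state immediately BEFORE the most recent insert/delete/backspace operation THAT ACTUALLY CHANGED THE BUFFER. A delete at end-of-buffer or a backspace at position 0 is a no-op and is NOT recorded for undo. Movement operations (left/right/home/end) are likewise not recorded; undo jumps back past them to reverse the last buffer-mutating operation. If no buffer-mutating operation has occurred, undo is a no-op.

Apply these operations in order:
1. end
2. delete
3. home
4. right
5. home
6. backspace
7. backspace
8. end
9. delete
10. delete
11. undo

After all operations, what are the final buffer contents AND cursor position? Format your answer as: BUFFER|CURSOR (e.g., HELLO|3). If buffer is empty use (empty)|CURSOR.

After op 1 (end): buf='HHUCGX' cursor=6
After op 2 (delete): buf='HHUCGX' cursor=6
After op 3 (home): buf='HHUCGX' cursor=0
After op 4 (right): buf='HHUCGX' cursor=1
After op 5 (home): buf='HHUCGX' cursor=0
After op 6 (backspace): buf='HHUCGX' cursor=0
After op 7 (backspace): buf='HHUCGX' cursor=0
After op 8 (end): buf='HHUCGX' cursor=6
After op 9 (delete): buf='HHUCGX' cursor=6
After op 10 (delete): buf='HHUCGX' cursor=6
After op 11 (undo): buf='HHUCGX' cursor=6

Answer: HHUCGX|6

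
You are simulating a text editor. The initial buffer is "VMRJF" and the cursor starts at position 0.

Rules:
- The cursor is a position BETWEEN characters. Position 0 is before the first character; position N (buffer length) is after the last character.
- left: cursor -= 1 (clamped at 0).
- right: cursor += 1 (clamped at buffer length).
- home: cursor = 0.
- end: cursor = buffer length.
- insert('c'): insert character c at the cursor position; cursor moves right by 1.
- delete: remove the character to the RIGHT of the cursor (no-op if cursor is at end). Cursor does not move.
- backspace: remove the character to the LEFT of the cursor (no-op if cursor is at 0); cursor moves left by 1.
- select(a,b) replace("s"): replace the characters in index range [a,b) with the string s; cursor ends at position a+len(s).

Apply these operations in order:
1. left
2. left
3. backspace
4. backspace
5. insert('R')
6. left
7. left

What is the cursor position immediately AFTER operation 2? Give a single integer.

After op 1 (left): buf='VMRJF' cursor=0
After op 2 (left): buf='VMRJF' cursor=0

Answer: 0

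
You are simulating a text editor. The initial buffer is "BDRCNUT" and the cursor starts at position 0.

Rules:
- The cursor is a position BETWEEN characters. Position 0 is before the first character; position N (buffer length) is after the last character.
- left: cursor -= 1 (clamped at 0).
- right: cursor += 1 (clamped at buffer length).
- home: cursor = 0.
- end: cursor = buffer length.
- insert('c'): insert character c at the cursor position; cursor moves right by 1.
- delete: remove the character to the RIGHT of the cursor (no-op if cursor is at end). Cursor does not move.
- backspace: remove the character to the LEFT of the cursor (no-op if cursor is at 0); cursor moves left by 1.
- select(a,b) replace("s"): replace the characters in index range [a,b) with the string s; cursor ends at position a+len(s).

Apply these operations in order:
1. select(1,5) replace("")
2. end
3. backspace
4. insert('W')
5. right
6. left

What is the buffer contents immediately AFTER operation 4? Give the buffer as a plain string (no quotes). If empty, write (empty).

After op 1 (select(1,5) replace("")): buf='BUT' cursor=1
After op 2 (end): buf='BUT' cursor=3
After op 3 (backspace): buf='BU' cursor=2
After op 4 (insert('W')): buf='BUW' cursor=3

Answer: BUW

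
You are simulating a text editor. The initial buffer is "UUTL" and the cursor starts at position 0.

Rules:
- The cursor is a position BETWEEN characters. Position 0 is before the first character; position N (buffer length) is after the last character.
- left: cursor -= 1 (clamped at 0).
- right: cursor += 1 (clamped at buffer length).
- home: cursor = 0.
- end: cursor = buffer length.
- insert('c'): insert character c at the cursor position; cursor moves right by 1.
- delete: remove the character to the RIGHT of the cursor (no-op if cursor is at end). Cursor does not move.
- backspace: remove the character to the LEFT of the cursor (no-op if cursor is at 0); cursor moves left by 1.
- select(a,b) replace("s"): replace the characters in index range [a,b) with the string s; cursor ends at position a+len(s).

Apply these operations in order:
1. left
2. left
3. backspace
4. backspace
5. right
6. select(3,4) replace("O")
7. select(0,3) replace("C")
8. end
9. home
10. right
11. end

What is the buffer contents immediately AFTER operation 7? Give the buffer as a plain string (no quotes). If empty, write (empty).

Answer: CO

Derivation:
After op 1 (left): buf='UUTL' cursor=0
After op 2 (left): buf='UUTL' cursor=0
After op 3 (backspace): buf='UUTL' cursor=0
After op 4 (backspace): buf='UUTL' cursor=0
After op 5 (right): buf='UUTL' cursor=1
After op 6 (select(3,4) replace("O")): buf='UUTO' cursor=4
After op 7 (select(0,3) replace("C")): buf='CO' cursor=1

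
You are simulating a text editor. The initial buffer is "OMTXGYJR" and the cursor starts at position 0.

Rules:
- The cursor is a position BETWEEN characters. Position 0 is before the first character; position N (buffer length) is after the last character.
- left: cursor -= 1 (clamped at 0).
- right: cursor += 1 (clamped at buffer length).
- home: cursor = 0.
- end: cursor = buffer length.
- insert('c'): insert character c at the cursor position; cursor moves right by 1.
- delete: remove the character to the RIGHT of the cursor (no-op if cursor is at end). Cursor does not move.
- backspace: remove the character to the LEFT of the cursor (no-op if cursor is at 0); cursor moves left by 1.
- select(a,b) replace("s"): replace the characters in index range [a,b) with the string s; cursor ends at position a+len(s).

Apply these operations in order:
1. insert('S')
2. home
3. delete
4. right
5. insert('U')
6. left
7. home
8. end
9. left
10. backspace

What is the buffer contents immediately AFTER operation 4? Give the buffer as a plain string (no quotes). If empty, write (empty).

After op 1 (insert('S')): buf='SOMTXGYJR' cursor=1
After op 2 (home): buf='SOMTXGYJR' cursor=0
After op 3 (delete): buf='OMTXGYJR' cursor=0
After op 4 (right): buf='OMTXGYJR' cursor=1

Answer: OMTXGYJR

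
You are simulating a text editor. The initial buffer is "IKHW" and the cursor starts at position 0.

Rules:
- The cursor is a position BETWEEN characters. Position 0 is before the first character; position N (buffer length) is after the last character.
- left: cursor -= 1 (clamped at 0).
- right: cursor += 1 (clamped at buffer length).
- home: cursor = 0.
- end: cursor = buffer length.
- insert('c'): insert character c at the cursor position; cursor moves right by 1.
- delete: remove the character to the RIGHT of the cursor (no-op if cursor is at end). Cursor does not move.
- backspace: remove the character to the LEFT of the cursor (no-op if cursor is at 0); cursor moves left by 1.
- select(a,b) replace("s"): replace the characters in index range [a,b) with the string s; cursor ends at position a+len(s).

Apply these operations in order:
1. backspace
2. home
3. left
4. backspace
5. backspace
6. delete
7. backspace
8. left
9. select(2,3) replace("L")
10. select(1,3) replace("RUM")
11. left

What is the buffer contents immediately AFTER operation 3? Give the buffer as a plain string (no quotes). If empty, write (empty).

After op 1 (backspace): buf='IKHW' cursor=0
After op 2 (home): buf='IKHW' cursor=0
After op 3 (left): buf='IKHW' cursor=0

Answer: IKHW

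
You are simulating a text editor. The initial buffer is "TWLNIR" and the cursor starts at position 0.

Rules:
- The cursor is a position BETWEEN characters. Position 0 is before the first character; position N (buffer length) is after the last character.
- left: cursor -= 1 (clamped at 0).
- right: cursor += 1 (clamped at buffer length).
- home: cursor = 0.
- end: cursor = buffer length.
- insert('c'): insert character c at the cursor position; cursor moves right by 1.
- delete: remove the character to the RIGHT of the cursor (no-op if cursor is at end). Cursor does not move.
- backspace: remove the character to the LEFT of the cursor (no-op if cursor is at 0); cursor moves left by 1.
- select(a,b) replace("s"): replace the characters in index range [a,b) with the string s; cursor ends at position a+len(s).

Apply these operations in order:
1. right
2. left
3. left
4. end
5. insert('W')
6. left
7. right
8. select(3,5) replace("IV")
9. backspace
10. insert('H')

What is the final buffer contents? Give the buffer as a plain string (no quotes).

After op 1 (right): buf='TWLNIR' cursor=1
After op 2 (left): buf='TWLNIR' cursor=0
After op 3 (left): buf='TWLNIR' cursor=0
After op 4 (end): buf='TWLNIR' cursor=6
After op 5 (insert('W')): buf='TWLNIRW' cursor=7
After op 6 (left): buf='TWLNIRW' cursor=6
After op 7 (right): buf='TWLNIRW' cursor=7
After op 8 (select(3,5) replace("IV")): buf='TWLIVRW' cursor=5
After op 9 (backspace): buf='TWLIRW' cursor=4
After op 10 (insert('H')): buf='TWLIHRW' cursor=5

Answer: TWLIHRW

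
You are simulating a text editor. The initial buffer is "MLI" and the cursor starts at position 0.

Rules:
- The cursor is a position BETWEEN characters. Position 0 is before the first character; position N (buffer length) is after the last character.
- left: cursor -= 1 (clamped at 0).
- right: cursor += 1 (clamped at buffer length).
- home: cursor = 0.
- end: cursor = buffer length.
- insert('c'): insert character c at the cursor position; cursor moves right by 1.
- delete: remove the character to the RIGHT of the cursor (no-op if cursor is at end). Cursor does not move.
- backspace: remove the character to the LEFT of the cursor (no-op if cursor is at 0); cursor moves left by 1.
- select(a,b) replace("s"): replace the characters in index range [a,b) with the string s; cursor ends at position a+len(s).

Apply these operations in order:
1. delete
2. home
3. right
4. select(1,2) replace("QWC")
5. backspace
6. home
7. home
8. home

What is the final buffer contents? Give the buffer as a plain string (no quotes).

Answer: LQW

Derivation:
After op 1 (delete): buf='LI' cursor=0
After op 2 (home): buf='LI' cursor=0
After op 3 (right): buf='LI' cursor=1
After op 4 (select(1,2) replace("QWC")): buf='LQWC' cursor=4
After op 5 (backspace): buf='LQW' cursor=3
After op 6 (home): buf='LQW' cursor=0
After op 7 (home): buf='LQW' cursor=0
After op 8 (home): buf='LQW' cursor=0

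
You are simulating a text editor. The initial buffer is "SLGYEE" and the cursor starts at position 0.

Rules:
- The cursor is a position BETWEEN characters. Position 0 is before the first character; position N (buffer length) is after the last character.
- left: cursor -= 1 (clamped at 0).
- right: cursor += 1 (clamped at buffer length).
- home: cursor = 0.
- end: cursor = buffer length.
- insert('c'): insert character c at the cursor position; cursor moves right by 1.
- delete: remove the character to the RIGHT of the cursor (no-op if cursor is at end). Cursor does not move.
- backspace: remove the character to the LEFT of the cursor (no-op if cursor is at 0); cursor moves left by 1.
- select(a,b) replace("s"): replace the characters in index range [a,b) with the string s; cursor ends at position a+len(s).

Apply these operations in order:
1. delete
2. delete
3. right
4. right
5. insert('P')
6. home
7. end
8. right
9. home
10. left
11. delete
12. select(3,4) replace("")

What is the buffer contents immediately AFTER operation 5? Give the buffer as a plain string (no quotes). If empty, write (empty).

Answer: GYPEE

Derivation:
After op 1 (delete): buf='LGYEE' cursor=0
After op 2 (delete): buf='GYEE' cursor=0
After op 3 (right): buf='GYEE' cursor=1
After op 4 (right): buf='GYEE' cursor=2
After op 5 (insert('P')): buf='GYPEE' cursor=3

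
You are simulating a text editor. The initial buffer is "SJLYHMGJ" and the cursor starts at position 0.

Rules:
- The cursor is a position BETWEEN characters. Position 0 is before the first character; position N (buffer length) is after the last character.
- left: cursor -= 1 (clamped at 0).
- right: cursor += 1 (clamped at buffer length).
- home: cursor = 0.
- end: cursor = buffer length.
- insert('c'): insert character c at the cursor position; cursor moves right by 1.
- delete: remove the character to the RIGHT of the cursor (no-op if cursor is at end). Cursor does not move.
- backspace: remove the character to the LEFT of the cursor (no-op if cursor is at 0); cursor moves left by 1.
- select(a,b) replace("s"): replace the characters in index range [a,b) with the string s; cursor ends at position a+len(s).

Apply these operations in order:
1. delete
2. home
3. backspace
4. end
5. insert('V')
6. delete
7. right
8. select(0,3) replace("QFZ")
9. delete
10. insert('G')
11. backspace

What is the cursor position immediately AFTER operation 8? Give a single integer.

After op 1 (delete): buf='JLYHMGJ' cursor=0
After op 2 (home): buf='JLYHMGJ' cursor=0
After op 3 (backspace): buf='JLYHMGJ' cursor=0
After op 4 (end): buf='JLYHMGJ' cursor=7
After op 5 (insert('V')): buf='JLYHMGJV' cursor=8
After op 6 (delete): buf='JLYHMGJV' cursor=8
After op 7 (right): buf='JLYHMGJV' cursor=8
After op 8 (select(0,3) replace("QFZ")): buf='QFZHMGJV' cursor=3

Answer: 3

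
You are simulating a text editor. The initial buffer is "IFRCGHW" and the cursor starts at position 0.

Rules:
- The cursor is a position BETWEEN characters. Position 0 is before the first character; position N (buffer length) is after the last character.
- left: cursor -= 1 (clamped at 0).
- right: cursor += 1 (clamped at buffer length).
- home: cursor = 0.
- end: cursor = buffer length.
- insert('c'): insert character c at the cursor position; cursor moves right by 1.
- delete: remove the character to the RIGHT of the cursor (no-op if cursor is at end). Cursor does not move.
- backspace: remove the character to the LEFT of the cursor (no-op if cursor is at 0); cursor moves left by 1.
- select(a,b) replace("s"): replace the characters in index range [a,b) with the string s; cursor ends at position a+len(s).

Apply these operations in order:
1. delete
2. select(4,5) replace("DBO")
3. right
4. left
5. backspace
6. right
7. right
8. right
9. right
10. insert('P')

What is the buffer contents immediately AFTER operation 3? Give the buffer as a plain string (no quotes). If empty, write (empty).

Answer: FRCGDBOW

Derivation:
After op 1 (delete): buf='FRCGHW' cursor=0
After op 2 (select(4,5) replace("DBO")): buf='FRCGDBOW' cursor=7
After op 3 (right): buf='FRCGDBOW' cursor=8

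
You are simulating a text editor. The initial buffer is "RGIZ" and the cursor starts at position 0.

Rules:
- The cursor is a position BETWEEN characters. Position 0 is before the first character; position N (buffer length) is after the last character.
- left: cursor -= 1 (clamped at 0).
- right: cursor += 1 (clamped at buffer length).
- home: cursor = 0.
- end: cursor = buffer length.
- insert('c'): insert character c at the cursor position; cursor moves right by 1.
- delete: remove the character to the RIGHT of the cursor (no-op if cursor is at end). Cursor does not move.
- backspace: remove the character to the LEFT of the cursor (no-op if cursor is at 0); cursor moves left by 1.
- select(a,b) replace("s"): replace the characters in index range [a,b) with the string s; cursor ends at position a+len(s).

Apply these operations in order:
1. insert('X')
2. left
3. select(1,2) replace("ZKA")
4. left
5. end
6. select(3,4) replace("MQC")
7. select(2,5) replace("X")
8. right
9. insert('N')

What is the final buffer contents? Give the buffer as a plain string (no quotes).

After op 1 (insert('X')): buf='XRGIZ' cursor=1
After op 2 (left): buf='XRGIZ' cursor=0
After op 3 (select(1,2) replace("ZKA")): buf='XZKAGIZ' cursor=4
After op 4 (left): buf='XZKAGIZ' cursor=3
After op 5 (end): buf='XZKAGIZ' cursor=7
After op 6 (select(3,4) replace("MQC")): buf='XZKMQCGIZ' cursor=6
After op 7 (select(2,5) replace("X")): buf='XZXCGIZ' cursor=3
After op 8 (right): buf='XZXCGIZ' cursor=4
After op 9 (insert('N')): buf='XZXCNGIZ' cursor=5

Answer: XZXCNGIZ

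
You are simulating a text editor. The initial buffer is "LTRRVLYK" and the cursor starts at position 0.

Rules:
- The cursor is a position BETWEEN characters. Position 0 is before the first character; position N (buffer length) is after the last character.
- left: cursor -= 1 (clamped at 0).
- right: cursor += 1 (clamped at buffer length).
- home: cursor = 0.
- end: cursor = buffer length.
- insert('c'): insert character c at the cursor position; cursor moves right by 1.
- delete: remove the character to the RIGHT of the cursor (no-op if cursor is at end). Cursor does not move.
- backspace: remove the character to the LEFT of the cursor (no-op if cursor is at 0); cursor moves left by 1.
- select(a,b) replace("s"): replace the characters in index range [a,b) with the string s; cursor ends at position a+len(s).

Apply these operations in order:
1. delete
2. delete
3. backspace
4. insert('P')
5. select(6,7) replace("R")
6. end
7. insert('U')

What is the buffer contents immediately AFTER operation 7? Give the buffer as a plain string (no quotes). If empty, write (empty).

After op 1 (delete): buf='TRRVLYK' cursor=0
After op 2 (delete): buf='RRVLYK' cursor=0
After op 3 (backspace): buf='RRVLYK' cursor=0
After op 4 (insert('P')): buf='PRRVLYK' cursor=1
After op 5 (select(6,7) replace("R")): buf='PRRVLYR' cursor=7
After op 6 (end): buf='PRRVLYR' cursor=7
After op 7 (insert('U')): buf='PRRVLYRU' cursor=8

Answer: PRRVLYRU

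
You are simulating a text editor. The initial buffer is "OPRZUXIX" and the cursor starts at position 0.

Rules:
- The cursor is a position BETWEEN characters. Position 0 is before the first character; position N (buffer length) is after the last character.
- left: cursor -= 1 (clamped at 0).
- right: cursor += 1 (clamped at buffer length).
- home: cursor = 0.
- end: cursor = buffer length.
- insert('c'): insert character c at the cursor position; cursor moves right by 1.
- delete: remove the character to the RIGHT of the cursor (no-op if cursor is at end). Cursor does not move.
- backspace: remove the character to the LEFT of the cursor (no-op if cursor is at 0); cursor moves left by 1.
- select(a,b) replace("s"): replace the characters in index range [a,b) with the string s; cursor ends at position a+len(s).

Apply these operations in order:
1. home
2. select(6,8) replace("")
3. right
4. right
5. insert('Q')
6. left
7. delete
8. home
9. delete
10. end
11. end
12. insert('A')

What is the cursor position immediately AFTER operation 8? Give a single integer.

After op 1 (home): buf='OPRZUXIX' cursor=0
After op 2 (select(6,8) replace("")): buf='OPRZUX' cursor=6
After op 3 (right): buf='OPRZUX' cursor=6
After op 4 (right): buf='OPRZUX' cursor=6
After op 5 (insert('Q')): buf='OPRZUXQ' cursor=7
After op 6 (left): buf='OPRZUXQ' cursor=6
After op 7 (delete): buf='OPRZUX' cursor=6
After op 8 (home): buf='OPRZUX' cursor=0

Answer: 0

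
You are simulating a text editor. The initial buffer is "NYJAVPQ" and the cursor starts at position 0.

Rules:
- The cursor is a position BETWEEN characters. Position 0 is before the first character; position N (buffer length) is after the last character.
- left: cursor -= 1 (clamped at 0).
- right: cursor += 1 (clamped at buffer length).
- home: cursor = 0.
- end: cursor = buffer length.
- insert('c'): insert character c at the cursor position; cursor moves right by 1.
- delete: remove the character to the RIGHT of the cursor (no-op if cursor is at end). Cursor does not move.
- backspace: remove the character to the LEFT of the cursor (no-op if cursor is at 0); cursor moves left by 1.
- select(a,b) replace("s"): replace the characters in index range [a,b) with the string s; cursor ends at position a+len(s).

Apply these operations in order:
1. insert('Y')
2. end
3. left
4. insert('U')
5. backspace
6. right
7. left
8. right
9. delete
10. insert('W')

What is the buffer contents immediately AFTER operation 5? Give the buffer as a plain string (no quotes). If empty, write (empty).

After op 1 (insert('Y')): buf='YNYJAVPQ' cursor=1
After op 2 (end): buf='YNYJAVPQ' cursor=8
After op 3 (left): buf='YNYJAVPQ' cursor=7
After op 4 (insert('U')): buf='YNYJAVPUQ' cursor=8
After op 5 (backspace): buf='YNYJAVPQ' cursor=7

Answer: YNYJAVPQ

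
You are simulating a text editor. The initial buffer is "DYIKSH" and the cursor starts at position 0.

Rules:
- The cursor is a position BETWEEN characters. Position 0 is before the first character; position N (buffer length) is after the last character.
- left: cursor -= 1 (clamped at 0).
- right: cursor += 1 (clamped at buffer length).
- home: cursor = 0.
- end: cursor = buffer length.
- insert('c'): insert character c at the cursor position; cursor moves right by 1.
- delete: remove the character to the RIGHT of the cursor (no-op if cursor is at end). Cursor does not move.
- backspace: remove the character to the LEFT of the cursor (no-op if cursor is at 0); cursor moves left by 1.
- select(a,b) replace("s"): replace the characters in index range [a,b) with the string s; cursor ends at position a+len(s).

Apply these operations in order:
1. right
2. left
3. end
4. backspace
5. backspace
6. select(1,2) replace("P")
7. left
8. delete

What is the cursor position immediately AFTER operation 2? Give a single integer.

Answer: 0

Derivation:
After op 1 (right): buf='DYIKSH' cursor=1
After op 2 (left): buf='DYIKSH' cursor=0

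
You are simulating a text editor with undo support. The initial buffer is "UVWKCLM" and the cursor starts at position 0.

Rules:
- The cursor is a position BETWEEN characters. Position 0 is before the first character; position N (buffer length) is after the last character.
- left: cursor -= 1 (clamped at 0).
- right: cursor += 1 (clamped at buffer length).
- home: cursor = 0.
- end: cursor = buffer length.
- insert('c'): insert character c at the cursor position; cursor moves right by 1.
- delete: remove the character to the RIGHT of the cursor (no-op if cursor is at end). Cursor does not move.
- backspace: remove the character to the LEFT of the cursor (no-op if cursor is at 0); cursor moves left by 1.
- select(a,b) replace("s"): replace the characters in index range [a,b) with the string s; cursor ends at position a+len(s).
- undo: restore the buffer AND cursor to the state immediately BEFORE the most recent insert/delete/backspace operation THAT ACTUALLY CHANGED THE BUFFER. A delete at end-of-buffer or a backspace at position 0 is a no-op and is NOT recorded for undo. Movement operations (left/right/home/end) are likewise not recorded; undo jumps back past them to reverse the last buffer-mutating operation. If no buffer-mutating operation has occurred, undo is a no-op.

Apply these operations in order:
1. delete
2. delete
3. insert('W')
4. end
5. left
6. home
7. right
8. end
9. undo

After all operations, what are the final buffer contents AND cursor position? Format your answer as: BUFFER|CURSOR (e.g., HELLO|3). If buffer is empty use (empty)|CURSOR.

After op 1 (delete): buf='VWKCLM' cursor=0
After op 2 (delete): buf='WKCLM' cursor=0
After op 3 (insert('W')): buf='WWKCLM' cursor=1
After op 4 (end): buf='WWKCLM' cursor=6
After op 5 (left): buf='WWKCLM' cursor=5
After op 6 (home): buf='WWKCLM' cursor=0
After op 7 (right): buf='WWKCLM' cursor=1
After op 8 (end): buf='WWKCLM' cursor=6
After op 9 (undo): buf='WKCLM' cursor=0

Answer: WKCLM|0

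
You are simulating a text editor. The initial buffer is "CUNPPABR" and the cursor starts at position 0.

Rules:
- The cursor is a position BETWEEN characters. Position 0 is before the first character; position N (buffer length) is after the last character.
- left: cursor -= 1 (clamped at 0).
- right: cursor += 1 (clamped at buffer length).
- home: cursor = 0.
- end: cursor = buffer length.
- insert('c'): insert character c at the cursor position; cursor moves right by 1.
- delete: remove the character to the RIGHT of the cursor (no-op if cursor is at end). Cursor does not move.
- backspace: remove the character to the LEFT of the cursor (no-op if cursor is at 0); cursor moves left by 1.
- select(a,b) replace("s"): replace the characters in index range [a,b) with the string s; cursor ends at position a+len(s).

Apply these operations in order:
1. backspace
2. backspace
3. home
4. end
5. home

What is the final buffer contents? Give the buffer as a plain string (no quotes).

Answer: CUNPPABR

Derivation:
After op 1 (backspace): buf='CUNPPABR' cursor=0
After op 2 (backspace): buf='CUNPPABR' cursor=0
After op 3 (home): buf='CUNPPABR' cursor=0
After op 4 (end): buf='CUNPPABR' cursor=8
After op 5 (home): buf='CUNPPABR' cursor=0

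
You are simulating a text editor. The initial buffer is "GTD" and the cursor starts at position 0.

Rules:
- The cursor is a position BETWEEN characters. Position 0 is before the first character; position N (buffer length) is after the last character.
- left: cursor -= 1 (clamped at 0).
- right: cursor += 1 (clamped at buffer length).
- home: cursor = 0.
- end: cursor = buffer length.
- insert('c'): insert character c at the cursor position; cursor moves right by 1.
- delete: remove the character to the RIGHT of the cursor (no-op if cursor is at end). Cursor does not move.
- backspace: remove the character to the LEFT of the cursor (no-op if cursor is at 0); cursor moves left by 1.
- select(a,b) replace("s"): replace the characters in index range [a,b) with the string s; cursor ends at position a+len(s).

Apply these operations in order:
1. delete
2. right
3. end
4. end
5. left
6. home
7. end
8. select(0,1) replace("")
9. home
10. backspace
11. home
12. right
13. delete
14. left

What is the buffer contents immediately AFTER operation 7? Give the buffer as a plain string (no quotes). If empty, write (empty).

Answer: TD

Derivation:
After op 1 (delete): buf='TD' cursor=0
After op 2 (right): buf='TD' cursor=1
After op 3 (end): buf='TD' cursor=2
After op 4 (end): buf='TD' cursor=2
After op 5 (left): buf='TD' cursor=1
After op 6 (home): buf='TD' cursor=0
After op 7 (end): buf='TD' cursor=2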